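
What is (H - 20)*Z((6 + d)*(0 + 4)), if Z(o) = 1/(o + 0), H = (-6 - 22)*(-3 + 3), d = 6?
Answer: -5/12 ≈ -0.41667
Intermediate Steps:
H = 0 (H = -28*0 = 0)
Z(o) = 1/o
(H - 20)*Z((6 + d)*(0 + 4)) = (0 - 20)/(((6 + 6)*(0 + 4))) = -20/(12*4) = -20/48 = -20*1/48 = -5/12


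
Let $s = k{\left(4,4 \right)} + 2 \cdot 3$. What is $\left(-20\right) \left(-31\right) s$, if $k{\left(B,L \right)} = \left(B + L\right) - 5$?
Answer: $5580$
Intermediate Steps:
$k{\left(B,L \right)} = -5 + B + L$
$s = 9$ ($s = \left(-5 + 4 + 4\right) + 2 \cdot 3 = 3 + 6 = 9$)
$\left(-20\right) \left(-31\right) s = \left(-20\right) \left(-31\right) 9 = 620 \cdot 9 = 5580$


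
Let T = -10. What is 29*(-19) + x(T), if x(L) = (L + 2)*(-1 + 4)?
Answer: -575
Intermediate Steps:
x(L) = 6 + 3*L (x(L) = (2 + L)*3 = 6 + 3*L)
29*(-19) + x(T) = 29*(-19) + (6 + 3*(-10)) = -551 + (6 - 30) = -551 - 24 = -575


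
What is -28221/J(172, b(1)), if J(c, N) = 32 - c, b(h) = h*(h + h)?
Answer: 28221/140 ≈ 201.58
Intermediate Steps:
b(h) = 2*h² (b(h) = h*(2*h) = 2*h²)
-28221/J(172, b(1)) = -28221/(32 - 1*172) = -28221/(32 - 172) = -28221/(-140) = -28221*(-1/140) = 28221/140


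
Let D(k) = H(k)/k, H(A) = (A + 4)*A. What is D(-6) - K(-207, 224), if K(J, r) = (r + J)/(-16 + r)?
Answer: -433/208 ≈ -2.0817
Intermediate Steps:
H(A) = A*(4 + A) (H(A) = (4 + A)*A = A*(4 + A))
K(J, r) = (J + r)/(-16 + r)
D(k) = 4 + k (D(k) = (k*(4 + k))/k = 4 + k)
D(-6) - K(-207, 224) = (4 - 6) - (-207 + 224)/(-16 + 224) = -2 - 17/208 = -433/208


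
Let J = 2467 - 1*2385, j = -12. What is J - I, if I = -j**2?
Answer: 226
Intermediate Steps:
I = -144 (I = -1*(-12)**2 = -1*144 = -144)
J = 82 (J = 2467 - 2385 = 82)
J - I = 82 - 1*(-144) = 82 + 144 = 226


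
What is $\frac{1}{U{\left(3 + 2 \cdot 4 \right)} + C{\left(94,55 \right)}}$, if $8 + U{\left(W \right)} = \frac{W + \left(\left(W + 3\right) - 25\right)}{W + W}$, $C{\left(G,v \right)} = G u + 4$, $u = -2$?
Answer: $- \frac{1}{192} \approx -0.0052083$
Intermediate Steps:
$C{\left(G,v \right)} = 4 - 2 G$ ($C{\left(G,v \right)} = G \left(-2\right) + 4 = - 2 G + 4 = 4 - 2 G$)
$U{\left(W \right)} = -8 + \frac{-22 + 2 W}{2 W}$ ($U{\left(W \right)} = -8 + \frac{W + \left(\left(W + 3\right) - 25\right)}{W + W} = -8 + \frac{W + \left(\left(3 + W\right) - 25\right)}{2 W} = -8 + \left(W + \left(-22 + W\right)\right) \frac{1}{2 W} = -8 + \left(-22 + 2 W\right) \frac{1}{2 W} = -8 + \frac{-22 + 2 W}{2 W}$)
$\frac{1}{U{\left(3 + 2 \cdot 4 \right)} + C{\left(94,55 \right)}} = \frac{1}{\left(-7 - \frac{11}{3 + 2 \cdot 4}\right) + \left(4 - 188\right)} = \frac{1}{\left(-7 - \frac{11}{3 + 8}\right) + \left(4 - 188\right)} = \frac{1}{\left(-7 - \frac{11}{11}\right) - 184} = \frac{1}{\left(-7 - 1\right) - 184} = \frac{1}{-8 - 184} = \frac{1}{-192} = - \frac{1}{192}$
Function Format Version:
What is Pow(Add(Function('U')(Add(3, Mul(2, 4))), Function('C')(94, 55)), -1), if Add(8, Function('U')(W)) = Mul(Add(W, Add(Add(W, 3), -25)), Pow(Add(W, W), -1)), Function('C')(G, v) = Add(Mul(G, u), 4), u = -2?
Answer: Rational(-1, 192) ≈ -0.0052083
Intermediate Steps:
Function('C')(G, v) = Add(4, Mul(-2, G)) (Function('C')(G, v) = Add(Mul(G, -2), 4) = Add(Mul(-2, G), 4) = Add(4, Mul(-2, G)))
Function('U')(W) = Add(-8, Mul(Rational(1, 2), Pow(W, -1), Add(-22, Mul(2, W)))) (Function('U')(W) = Add(-8, Mul(Add(W, Add(Add(W, 3), -25)), Pow(Add(W, W), -1))) = Add(-8, Mul(Add(W, Add(Add(3, W), -25)), Pow(Mul(2, W), -1))) = Add(-8, Mul(Add(W, Add(-22, W)), Mul(Rational(1, 2), Pow(W, -1)))) = Add(-8, Mul(Add(-22, Mul(2, W)), Mul(Rational(1, 2), Pow(W, -1)))) = Add(-8, Mul(Rational(1, 2), Pow(W, -1), Add(-22, Mul(2, W)))))
Pow(Add(Function('U')(Add(3, Mul(2, 4))), Function('C')(94, 55)), -1) = Pow(Add(Add(-7, Mul(-11, Pow(Add(3, Mul(2, 4)), -1))), Add(4, Mul(-2, 94))), -1) = Pow(Add(Add(-7, Mul(-11, Pow(Add(3, 8), -1))), Add(4, -188)), -1) = Pow(Add(Add(-7, Mul(-11, Pow(11, -1))), -184), -1) = Pow(Add(Add(-7, Mul(-11, Rational(1, 11))), -184), -1) = Pow(Add(Add(-7, -1), -184), -1) = Pow(Add(-8, -184), -1) = Pow(-192, -1) = Rational(-1, 192)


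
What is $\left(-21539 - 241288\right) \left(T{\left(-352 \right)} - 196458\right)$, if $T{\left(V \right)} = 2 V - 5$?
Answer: $51820811109$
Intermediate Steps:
$T{\left(V \right)} = -5 + 2 V$
$\left(-21539 - 241288\right) \left(T{\left(-352 \right)} - 196458\right) = \left(-21539 - 241288\right) \left(\left(-5 + 2 \left(-352\right)\right) - 196458\right) = - 262827 \left(\left(-5 - 704\right) - 196458\right) = - 262827 \left(-709 - 196458\right) = \left(-262827\right) \left(-197167\right) = 51820811109$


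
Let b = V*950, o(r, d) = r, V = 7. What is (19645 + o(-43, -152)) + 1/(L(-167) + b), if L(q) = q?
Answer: 127079767/6483 ≈ 19602.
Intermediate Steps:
b = 6650 (b = 7*950 = 6650)
(19645 + o(-43, -152)) + 1/(L(-167) + b) = (19645 - 43) + 1/(-167 + 6650) = 19602 + 1/6483 = 127079767/6483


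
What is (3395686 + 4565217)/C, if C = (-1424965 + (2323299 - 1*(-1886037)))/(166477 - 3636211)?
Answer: -27622215809802/2784371 ≈ -9.9204e+6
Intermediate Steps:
C = -2784371/3469734 (C = (-1424965 + (2323299 + 1886037))/(-3469734) = (-1424965 + 4209336)*(-1/3469734) = 2784371*(-1/3469734) = -2784371/3469734 ≈ -0.80247)
(3395686 + 4565217)/C = (3395686 + 4565217)/(-2784371/3469734) = 7960903*(-3469734/2784371) = -27622215809802/2784371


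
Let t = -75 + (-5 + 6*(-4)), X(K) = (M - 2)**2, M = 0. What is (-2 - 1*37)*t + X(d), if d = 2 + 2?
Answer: 4060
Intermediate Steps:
d = 4
X(K) = 4 (X(K) = (0 - 2)**2 = (-2)**2 = 4)
t = -104 (t = -75 + (-5 - 24) = -75 - 29 = -104)
(-2 - 1*37)*t + X(d) = (-2 - 1*37)*(-104) + 4 = (-2 - 37)*(-104) + 4 = -39*(-104) + 4 = 4056 + 4 = 4060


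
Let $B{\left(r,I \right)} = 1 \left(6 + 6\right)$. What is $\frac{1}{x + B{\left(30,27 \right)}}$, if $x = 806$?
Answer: $\frac{1}{818} \approx 0.0012225$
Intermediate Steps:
$B{\left(r,I \right)} = 12$ ($B{\left(r,I \right)} = 1 \cdot 12 = 12$)
$\frac{1}{x + B{\left(30,27 \right)}} = \frac{1}{806 + 12} = \frac{1}{818}$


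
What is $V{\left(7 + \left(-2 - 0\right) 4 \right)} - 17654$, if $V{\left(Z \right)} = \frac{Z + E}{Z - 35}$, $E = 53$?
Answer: $- \frac{158899}{9} \approx -17655.0$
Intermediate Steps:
$V{\left(Z \right)} = \frac{53 + Z}{-35 + Z}$ ($V{\left(Z \right)} = \frac{Z + 53}{Z - 35} = \frac{53 + Z}{-35 + Z}$)
$V{\left(7 + \left(-2 - 0\right) 4 \right)} - 17654 = \frac{53 + \left(7 + \left(-2 - 0\right) 4\right)}{-35 + \left(7 + \left(-2 - 0\right) 4\right)} - 17654 = \frac{53 + \left(7 + \left(-2 + 0\right) 4\right)}{-35 + \left(7 + \left(-2 + 0\right) 4\right)} - 17654 = \frac{53 + \left(7 - 8\right)}{-35 + \left(7 - 8\right)} - 17654 = \frac{53 - 1}{-35 - 1} - 17654 = \frac{1}{-36} \cdot 52 - 17654 = \left(- \frac{1}{36}\right) 52 - 17654 = - \frac{13}{9} - 17654 = - \frac{158899}{9}$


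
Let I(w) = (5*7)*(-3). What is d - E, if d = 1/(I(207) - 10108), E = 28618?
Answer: -292275635/10213 ≈ -28618.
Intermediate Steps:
I(w) = -105 (I(w) = 35*(-3) = -105)
d = -1/10213 (d = 1/(-105 - 10108) = 1/(-10213) = -1/10213 ≈ -9.7914e-5)
d - E = -1/10213 - 1*28618 = -1/10213 - 28618 = -292275635/10213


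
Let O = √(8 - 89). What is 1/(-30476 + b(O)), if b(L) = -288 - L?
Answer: -30764/946423777 + 9*I/946423777 ≈ -3.2506e-5 + 9.5095e-9*I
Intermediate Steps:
O = 9*I (O = √(-81) = 9*I ≈ 9.0*I)
1/(-30476 + b(O)) = 1/(-30476 + (-288 - 9*I)) = 1/(-30764 - 9*I) = (-30764 + 9*I)/946423777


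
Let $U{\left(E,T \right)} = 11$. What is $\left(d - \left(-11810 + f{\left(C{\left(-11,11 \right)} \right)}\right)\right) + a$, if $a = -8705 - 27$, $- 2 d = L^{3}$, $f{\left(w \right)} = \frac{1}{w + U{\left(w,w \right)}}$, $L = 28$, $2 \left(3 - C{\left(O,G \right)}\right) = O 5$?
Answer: $- \frac{655536}{83} \approx -7898.0$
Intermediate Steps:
$C{\left(O,G \right)} = 3 - \frac{5 O}{2}$ ($C{\left(O,G \right)} = 3 - \frac{O 5}{2} = 3 - \frac{5 O}{2}$)
$f{\left(w \right)} = \frac{1}{11 + w}$ ($f{\left(w \right)} = \frac{1}{w + 11} = \frac{1}{11 + w}$)
$d = -10976$ ($d = - \frac{28^{3}}{2} = \left(- \frac{1}{2}\right) 21952 = -10976$)
$a = -8732$ ($a = -8705 - 27 = -8732$)
$\left(d - \left(-11810 + f{\left(C{\left(-11,11 \right)} \right)}\right)\right) + a = \left(-10976 + \left(11810 - \frac{1}{11 + \left(3 - - \frac{55}{2}\right)}\right)\right) - 8732 = \left(-10976 + \left(11810 - \frac{1}{11 + \left(3 + \frac{55}{2}\right)}\right)\right) - 8732 = \left(-10976 + \left(11810 - \frac{1}{11 + \frac{61}{2}}\right)\right) - 8732 = \left(-10976 + \left(11810 - \frac{1}{\frac{83}{2}}\right)\right) - 8732 = \left(-10976 + \left(11810 - \frac{2}{83}\right)\right) - 8732 = \left(-10976 + \frac{980228}{83}\right) - 8732 = \frac{69220}{83} - 8732 = - \frac{655536}{83}$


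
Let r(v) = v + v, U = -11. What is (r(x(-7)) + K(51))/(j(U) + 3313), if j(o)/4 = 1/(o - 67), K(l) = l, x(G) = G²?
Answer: 5811/129205 ≈ 0.044975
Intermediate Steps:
r(v) = 2*v
j(o) = 4/(-67 + o) (j(o) = 4/(o - 67) = 4/(-67 + o))
(r(x(-7)) + K(51))/(j(U) + 3313) = (2*(-7)² + 51)/(4/(-67 - 11) + 3313) = (2*49 + 51)/(4/(-78) + 3313) = (98 + 51)/(4*(-1/78) + 3313) = 149/(-2/39 + 3313) = 149/(129205/39) = 149*(39/129205) = 5811/129205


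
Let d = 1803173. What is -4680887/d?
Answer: -4680887/1803173 ≈ -2.5959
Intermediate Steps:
-4680887/d = -4680887/1803173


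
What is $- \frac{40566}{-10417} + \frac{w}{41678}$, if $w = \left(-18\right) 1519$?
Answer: $\frac{100420581}{31011409} \approx 3.2382$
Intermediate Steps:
$w = -27342$
$- \frac{40566}{-10417} + \frac{w}{41678} = - \frac{40566}{-10417} - \frac{27342}{41678} = \left(-40566\right) \left(- \frac{1}{10417}\right) - \frac{1953}{2977} = \frac{40566}{10417} - \frac{1953}{2977} = \frac{100420581}{31011409}$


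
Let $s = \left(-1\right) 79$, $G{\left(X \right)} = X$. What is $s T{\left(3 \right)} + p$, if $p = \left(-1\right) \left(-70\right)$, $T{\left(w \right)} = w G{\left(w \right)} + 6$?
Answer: $-1115$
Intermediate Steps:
$T{\left(w \right)} = 6 + w^{2}$ ($T{\left(w \right)} = w w + 6 = w^{2} + 6 = 6 + w^{2}$)
$p = 70$
$s = -79$
$s T{\left(3 \right)} + p = - 79 \left(6 + 3^{2}\right) + 70 = - 79 \left(6 + 9\right) + 70 = \left(-79\right) 15 + 70 = -1185 + 70 = -1115$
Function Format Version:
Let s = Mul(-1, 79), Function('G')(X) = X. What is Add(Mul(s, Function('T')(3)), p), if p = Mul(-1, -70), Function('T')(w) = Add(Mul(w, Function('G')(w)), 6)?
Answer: -1115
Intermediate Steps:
Function('T')(w) = Add(6, Pow(w, 2)) (Function('T')(w) = Add(Mul(w, w), 6) = Add(Pow(w, 2), 6) = Add(6, Pow(w, 2)))
p = 70
s = -79
Add(Mul(s, Function('T')(3)), p) = Add(Mul(-79, Add(6, Pow(3, 2))), 70) = Add(Mul(-79, Add(6, 9)), 70) = Add(Mul(-79, 15), 70) = Add(-1185, 70) = -1115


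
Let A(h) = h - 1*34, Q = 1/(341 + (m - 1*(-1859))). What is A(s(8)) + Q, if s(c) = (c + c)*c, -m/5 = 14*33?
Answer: 10339/110 ≈ 93.991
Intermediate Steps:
m = -2310 (m = -70*33 = -5*462 = -2310)
s(c) = 2*c**2 (s(c) = (2*c)*c = 2*c**2)
Q = -1/110 (Q = 1/(341 + (-2310 - 1*(-1859))) = 1/(341 + (-2310 + 1859)) = 1/(341 - 451) = 1/(-110) = -1/110 ≈ -0.0090909)
A(h) = -34 + h (A(h) = h - 34 = -34 + h)
A(s(8)) + Q = (-34 + 2*8**2) - 1/110 = (-34 + 2*64) - 1/110 = (-34 + 128) - 1/110 = 94 - 1/110 = 10339/110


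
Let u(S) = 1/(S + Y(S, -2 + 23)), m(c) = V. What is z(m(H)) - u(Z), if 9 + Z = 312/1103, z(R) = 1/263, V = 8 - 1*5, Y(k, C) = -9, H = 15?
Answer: 309631/5139546 ≈ 0.060245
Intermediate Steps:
V = 3 (V = 8 - 5 = 3)
m(c) = 3
z(R) = 1/263
Z = -9615/1103 (Z = -9 + 312/1103 = -9615/1103 ≈ -8.7171)
u(S) = 1/(-9 + S) (u(S) = 1/(S - 9) = 1/(-9 + S))
z(m(H)) - u(Z) = 1/263 - 1/(-9 - 9615/1103) = 1/263 - 1/(-19542/1103) = 1/263 - 1*(-1103/19542) = 1/263 + 1103/19542 = 309631/5139546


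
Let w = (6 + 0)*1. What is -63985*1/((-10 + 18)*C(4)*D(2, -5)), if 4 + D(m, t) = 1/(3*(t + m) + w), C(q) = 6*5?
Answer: 12797/208 ≈ 61.524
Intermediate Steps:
C(q) = 30
w = 6 (w = 6*1 = 6)
D(m, t) = -4 + 1/(6 + 3*m + 3*t) (D(m, t) = -4 + 1/(3*(t + m) + 6) = -4 + 1/(3*(m + t) + 6) = -4 + 1/((3*m + 3*t) + 6) = -4 + 1/(6 + 3*m + 3*t))
-63985*1/((-10 + 18)*C(4)*D(2, -5)) = -63985*(2 + 2 - 5)/(30*(-10 + 18)*(-23/3 - 4*2 - 4*(-5))) = -63985*(-1/(240*(-23/3 - 8 + 20))) = -63985/((-1*13/3*8)*30) = -63985/(-13/3*8*30) = -63985/((-104/3*30)) = -63985/(-1040) = -63985*(-1/1040) = 12797/208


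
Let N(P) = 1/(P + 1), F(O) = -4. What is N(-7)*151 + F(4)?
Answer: -175/6 ≈ -29.167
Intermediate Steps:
N(P) = 1/(1 + P)
N(-7)*151 + F(4) = 151/(1 - 7) - 4 = 151/(-6) - 4 = -⅙*151 - 4 = -151/6 - 4 = -175/6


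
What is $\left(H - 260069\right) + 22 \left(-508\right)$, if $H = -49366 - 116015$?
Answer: $-436626$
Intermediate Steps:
$H = -165381$
$\left(H - 260069\right) + 22 \left(-508\right) = \left(-165381 - 260069\right) + 22 \left(-508\right) = -425450 - 11176 = -436626$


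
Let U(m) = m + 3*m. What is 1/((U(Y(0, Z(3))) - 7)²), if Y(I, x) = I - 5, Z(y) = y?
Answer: 1/729 ≈ 0.0013717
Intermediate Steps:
Y(I, x) = -5 + I
U(m) = 4*m
1/((U(Y(0, Z(3))) - 7)²) = 1/((4*(-5 + 0) - 7)²) = 1/((4*(-5) - 7)²) = 1/((-20 - 7)²) = 1/((-27)²) = 1/729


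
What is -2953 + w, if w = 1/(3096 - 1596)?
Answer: -4429499/1500 ≈ -2953.0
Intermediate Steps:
w = 1/1500 ≈ 0.00066667
-2953 + w = -2953 + 1/1500 = -4429499/1500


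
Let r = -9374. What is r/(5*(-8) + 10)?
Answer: 4687/15 ≈ 312.47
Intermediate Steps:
r/(5*(-8) + 10) = -9374/(5*(-8) + 10) = -9374/(-40 + 10) = -9374/(-30) = -9374*(-1/30) = 4687/15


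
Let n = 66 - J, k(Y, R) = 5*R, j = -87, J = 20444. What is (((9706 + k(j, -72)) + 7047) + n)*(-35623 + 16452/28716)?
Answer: 339699204980/2393 ≈ 1.4196e+8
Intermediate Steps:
n = -20378 (n = 66 - 1*20444 = 66 - 20444 = -20378)
(((9706 + k(j, -72)) + 7047) + n)*(-35623 + 16452/28716) = (((9706 + 5*(-72)) + 7047) - 20378)*(-35623 + 16452/28716) = (((9706 - 360) + 7047) - 20378)*(-35623 + 16452*(1/28716)) = ((9346 + 7047) - 20378)*(-35623 + 1371/2393) = (16393 - 20378)*(-85244468/2393) = -3985*(-85244468/2393) = 339699204980/2393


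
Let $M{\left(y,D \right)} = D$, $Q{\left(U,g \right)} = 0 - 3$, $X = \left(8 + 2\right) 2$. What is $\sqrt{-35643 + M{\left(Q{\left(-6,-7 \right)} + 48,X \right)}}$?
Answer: $7 i \sqrt{727} \approx 188.74 i$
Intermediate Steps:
$X = 20$ ($X = 10 \cdot 2 = 20$)
$Q{\left(U,g \right)} = -3$
$\sqrt{-35643 + M{\left(Q{\left(-6,-7 \right)} + 48,X \right)}} = \sqrt{-35643 + 20} = \sqrt{-35623} = 7 i \sqrt{727}$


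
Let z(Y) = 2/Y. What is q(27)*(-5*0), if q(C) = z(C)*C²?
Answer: 0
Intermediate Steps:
q(C) = 2*C (q(C) = (2/C)*C² = 2*C)
q(27)*(-5*0) = (2*27)*(-5*0) = 54*0 = 0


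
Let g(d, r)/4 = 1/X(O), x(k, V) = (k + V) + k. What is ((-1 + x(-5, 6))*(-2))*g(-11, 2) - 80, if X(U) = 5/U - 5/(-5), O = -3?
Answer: -140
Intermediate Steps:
x(k, V) = V + 2*k (x(k, V) = (V + k) + k = V + 2*k)
X(U) = 1 + 5/U (X(U) = 5/U - 5*(-1/5) = 5/U + 1 = 1 + 5/U)
g(d, r) = -6 (g(d, r) = 4/(((5 - 3)/(-3))) = 4/((-1/3*2)) = 4/(-2/3) = 4*(-3/2) = -6)
((-1 + x(-5, 6))*(-2))*g(-11, 2) - 80 = ((-1 + (6 + 2*(-5)))*(-2))*(-6) - 80 = ((-1 + (6 - 10))*(-2))*(-6) - 80 = ((-1 - 4)*(-2))*(-6) - 80 = -5*(-2)*(-6) - 80 = 10*(-6) - 80 = -60 - 80 = -140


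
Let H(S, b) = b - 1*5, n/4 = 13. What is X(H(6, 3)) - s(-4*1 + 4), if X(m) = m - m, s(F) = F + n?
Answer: -52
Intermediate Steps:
n = 52 (n = 4*13 = 52)
H(S, b) = -5 + b (H(S, b) = b - 5 = -5 + b)
s(F) = 52 + F (s(F) = F + 52 = 52 + F)
X(m) = 0
X(H(6, 3)) - s(-4*1 + 4) = 0 - (52 + (-4*1 + 4)) = 0 - (52 + (-4 + 4)) = 0 - (52 + 0) = 0 - 1*52 = 0 - 52 = -52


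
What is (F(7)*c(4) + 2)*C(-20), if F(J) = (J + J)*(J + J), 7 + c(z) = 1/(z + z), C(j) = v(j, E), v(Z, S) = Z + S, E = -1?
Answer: 56511/2 ≈ 28256.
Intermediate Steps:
v(Z, S) = S + Z
C(j) = -1 + j
c(z) = -7 + 1/(2*z) (c(z) = -7 + 1/(z + z) = -7 + 1/(2*z))
F(J) = 4*J² (F(J) = (2*J)*(2*J) = 4*J²)
(F(7)*c(4) + 2)*C(-20) = ((4*7²)*(-7 + (½)/4) + 2)*(-1 - 20) = ((4*49)*(-7 + (½)*(¼)) + 2)*(-21) = (196*(-7 + ⅛) + 2)*(-21) = (196*(-55/8) + 2)*(-21) = (-2695/2 + 2)*(-21) = -2691/2*(-21) = 56511/2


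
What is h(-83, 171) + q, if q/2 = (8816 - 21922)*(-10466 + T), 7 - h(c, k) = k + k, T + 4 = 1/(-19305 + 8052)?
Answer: 3088265525377/11253 ≈ 2.7444e+8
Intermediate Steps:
T = -45013/11253 (T = -4 + 1/(-19305 + 8052) = -4 + 1/(-11253) = -4 - 1/11253 = -45013/11253 ≈ -4.0001)
h(c, k) = 7 - 2*k (h(c, k) = 7 - (k + k) = 7 - 2*k)
q = 3088269295132/11253 (q = 2*((8816 - 21922)*(-10466 - 45013/11253)) = 2*(-13106*(-117818911/11253)) = 2*(1544134647566/11253) = 3088269295132/11253 ≈ 2.7444e+8)
h(-83, 171) + q = (7 - 2*171) + 3088269295132/11253 = (7 - 342) + 3088269295132/11253 = -335 + 3088269295132/11253 = 3088265525377/11253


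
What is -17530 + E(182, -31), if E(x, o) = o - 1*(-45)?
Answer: -17516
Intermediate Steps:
E(x, o) = 45 + o (E(x, o) = o + 45 = 45 + o)
-17530 + E(182, -31) = -17530 + (45 - 31) = -17530 + 14 = -17516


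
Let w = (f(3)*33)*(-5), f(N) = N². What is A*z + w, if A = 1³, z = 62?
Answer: -1423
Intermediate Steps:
A = 1
w = -1485 (w = (3²*33)*(-5) = (9*33)*(-5) = 297*(-5) = -1485)
A*z + w = 1*62 - 1485 = 62 - 1485 = -1423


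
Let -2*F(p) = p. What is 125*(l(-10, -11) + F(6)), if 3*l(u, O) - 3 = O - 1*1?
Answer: -750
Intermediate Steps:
l(u, O) = ⅔ + O/3 (l(u, O) = 1 + (O - 1*1)/3 = 1 + (O - 1)/3 = 1 + (-1 + O)/3 = 1 + (-⅓ + O/3) = ⅔ + O/3)
F(p) = -p/2
125*(l(-10, -11) + F(6)) = 125*((⅔ + (⅓)*(-11)) - ½*6) = 125*((⅔ - 11/3) - 3) = 125*(-3 - 3) = 125*(-6) = -750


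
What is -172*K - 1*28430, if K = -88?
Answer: -13294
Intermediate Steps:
-172*K - 1*28430 = -172*(-88) - 1*28430 = 15136 - 28430 = -13294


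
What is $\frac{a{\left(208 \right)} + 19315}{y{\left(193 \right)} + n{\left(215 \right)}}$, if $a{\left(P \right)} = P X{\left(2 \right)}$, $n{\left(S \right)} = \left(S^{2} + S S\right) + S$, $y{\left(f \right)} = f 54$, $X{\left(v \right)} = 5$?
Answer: $\frac{20355}{103087} \approx 0.19745$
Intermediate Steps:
$y{\left(f \right)} = 54 f$
$n{\left(S \right)} = S + 2 S^{2}$ ($n{\left(S \right)} = \left(S^{2} + S^{2}\right) + S = 2 S^{2} + S = S + 2 S^{2}$)
$a{\left(P \right)} = 5 P$ ($a{\left(P \right)} = P 5 = 5 P$)
$\frac{a{\left(208 \right)} + 19315}{y{\left(193 \right)} + n{\left(215 \right)}} = \frac{5 \cdot 208 + 19315}{54 \cdot 193 + 215 \left(1 + 2 \cdot 215\right)} = \frac{1040 + 19315}{10422 + 215 \left(1 + 430\right)} = \frac{20355}{10422 + 215 \cdot 431} = \frac{20355}{10422 + 92665} = \frac{20355}{103087}$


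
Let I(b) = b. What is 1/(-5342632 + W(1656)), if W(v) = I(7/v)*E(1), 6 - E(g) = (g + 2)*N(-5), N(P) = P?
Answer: -552/2949132815 ≈ -1.8717e-7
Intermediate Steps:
E(g) = 16 + 5*g (E(g) = 6 - (g + 2)*(-5) = 6 - (2 + g)*(-5) = 6 - (-10 - 5*g) = 6 + (10 + 5*g) = 16 + 5*g)
W(v) = 147/v (W(v) = (7/v)*(16 + 5*1) = (7/v)*(16 + 5) = (7/v)*21 = 147/v)
1/(-5342632 + W(1656)) = 1/(-5342632 + 147/1656) = 1/(-5342632 + 147*(1/1656)) = 1/(-5342632 + 49/552) = 1/(-2949132815/552) = -552/2949132815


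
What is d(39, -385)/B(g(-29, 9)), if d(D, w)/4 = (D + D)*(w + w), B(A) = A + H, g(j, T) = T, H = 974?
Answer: -240240/983 ≈ -244.39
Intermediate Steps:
B(A) = 974 + A (B(A) = A + 974 = 974 + A)
d(D, w) = 16*D*w (d(D, w) = 4*((D + D)*(w + w)) = 4*((2*D)*(2*w)) = 4*(4*D*w) = 16*D*w)
d(39, -385)/B(g(-29, 9)) = (16*39*(-385))/(974 + 9) = -240240/983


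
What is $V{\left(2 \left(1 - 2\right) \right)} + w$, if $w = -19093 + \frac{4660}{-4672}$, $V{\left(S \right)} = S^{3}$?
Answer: $- \frac{22311133}{1168} \approx -19102.0$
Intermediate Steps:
$w = - \frac{22301789}{1168}$ ($w = -19093 + 4660 \left(- \frac{1}{4672}\right) = -19093 - \frac{1165}{1168} = - \frac{22301789}{1168} \approx -19094.0$)
$V{\left(2 \left(1 - 2\right) \right)} + w = \left(2 \left(1 - 2\right)\right)^{3} - \frac{22301789}{1168} = \left(2 \left(-1\right)\right)^{3} - \frac{22301789}{1168} = \left(-2\right)^{3} - \frac{22301789}{1168} = -8 - \frac{22301789}{1168} = - \frac{22311133}{1168}$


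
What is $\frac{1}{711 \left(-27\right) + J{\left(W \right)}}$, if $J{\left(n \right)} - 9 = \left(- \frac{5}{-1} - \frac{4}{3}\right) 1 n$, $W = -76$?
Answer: $- \frac{3}{58400} \approx -5.137 \cdot 10^{-5}$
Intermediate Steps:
$J{\left(n \right)} = 9 + \frac{11 n}{3}$ ($J{\left(n \right)} = 9 + \left(- \frac{5}{-1} - \frac{4}{3}\right) 1 n = 9 + \left(\left(-5\right) \left(-1\right) - \frac{4}{3}\right) 1 n = 9 + \left(5 - \frac{4}{3}\right) 1 n = 9 + \frac{11}{3} \cdot 1 n = 9 + \frac{11 n}{3}$)
$\frac{1}{711 \left(-27\right) + J{\left(W \right)}} = \frac{1}{711 \left(-27\right) + \left(9 + \frac{11}{3} \left(-76\right)\right)} = \frac{1}{-19197 + \left(9 - \frac{836}{3}\right)} = \frac{1}{-19197 - \frac{809}{3}} = \frac{1}{- \frac{58400}{3}} = - \frac{3}{58400}$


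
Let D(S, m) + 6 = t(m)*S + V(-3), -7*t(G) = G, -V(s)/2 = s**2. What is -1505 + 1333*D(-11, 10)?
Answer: -87849/7 ≈ -12550.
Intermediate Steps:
V(s) = -2*s**2
t(G) = -G/7
D(S, m) = -24 - S*m/7 (D(S, m) = -6 + ((-m/7)*S - 2*(-3)**2) = -6 + (-S*m/7 - 2*9) = -6 + (-S*m/7 - 18) = -6 + (-18 - S*m/7) = -24 - S*m/7)
-1505 + 1333*D(-11, 10) = -1505 + 1333*(-24 - 1/7*(-11)*10) = -1505 + 1333*(-24 + 110/7) = -1505 + 1333*(-58/7) = -1505 - 77314/7 = -87849/7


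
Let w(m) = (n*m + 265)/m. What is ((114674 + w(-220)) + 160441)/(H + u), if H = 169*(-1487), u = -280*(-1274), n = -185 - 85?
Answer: 12093127/4638348 ≈ 2.6072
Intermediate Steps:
n = -270
u = 356720
H = -251303
w(m) = (265 - 270*m)/m (w(m) = (-270*m + 265)/m = (265 - 270*m)/m)
((114674 + w(-220)) + 160441)/(H + u) = ((114674 + (-270 + 265/(-220))) + 160441)/(-251303 + 356720) = ((114674 + (-270 + 265*(-1/220))) + 160441)/105417 = ((114674 + (-270 - 53/44)) + 160441)*(1/105417) = ((114674 - 11933/44) + 160441)*(1/105417) = (5033723/44 + 160441)*(1/105417) = (12093127/44)*(1/105417) = 12093127/4638348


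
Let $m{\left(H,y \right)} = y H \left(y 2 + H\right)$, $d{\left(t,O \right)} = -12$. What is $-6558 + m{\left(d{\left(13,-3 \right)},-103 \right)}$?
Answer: $-276006$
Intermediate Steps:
$m{\left(H,y \right)} = H y \left(H + 2 y\right)$ ($m{\left(H,y \right)} = H y \left(2 y + H\right) = H y \left(H + 2 y\right)$)
$-6558 + m{\left(d{\left(13,-3 \right)},-103 \right)} = -6558 - - 1236 \left(-12 + 2 \left(-103\right)\right) = -6558 - - 1236 \left(-12 - 206\right) = -6558 - \left(-1236\right) \left(-218\right) = -6558 - 269448 = -276006$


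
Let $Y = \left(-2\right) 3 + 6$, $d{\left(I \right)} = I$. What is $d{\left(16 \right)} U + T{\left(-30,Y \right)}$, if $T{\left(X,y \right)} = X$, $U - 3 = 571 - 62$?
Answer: $8162$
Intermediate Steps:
$Y = 0$ ($Y = -6 + 6 = 0$)
$U = 512$ ($U = 3 + \left(571 - 62\right) = 3 + 509 = 512$)
$d{\left(16 \right)} U + T{\left(-30,Y \right)} = 16 \cdot 512 - 30 = 8192 - 30 = 8162$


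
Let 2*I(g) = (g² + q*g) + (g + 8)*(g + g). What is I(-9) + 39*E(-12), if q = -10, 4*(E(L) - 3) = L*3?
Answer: -279/2 ≈ -139.50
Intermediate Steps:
E(L) = 3 + 3*L/4 (E(L) = 3 + (L*3)/4 = 3 + (3*L)/4 = 3 + 3*L/4)
I(g) = g²/2 - 5*g + g*(8 + g) (I(g) = ((g² - 10*g) + (g + 8)*(g + g))/2 = ((g² - 10*g) + (8 + g)*(2*g))/2 = ((g² - 10*g) + 2*g*(8 + g))/2 = (g² - 10*g + 2*g*(8 + g))/2 = g²/2 - 5*g + g*(8 + g))
I(-9) + 39*E(-12) = (3/2)*(-9)*(2 - 9) + 39*(3 + (¾)*(-12)) = (3/2)*(-9)*(-7) + 39*(3 - 9) = 189/2 + 39*(-6) = 189/2 - 234 = -279/2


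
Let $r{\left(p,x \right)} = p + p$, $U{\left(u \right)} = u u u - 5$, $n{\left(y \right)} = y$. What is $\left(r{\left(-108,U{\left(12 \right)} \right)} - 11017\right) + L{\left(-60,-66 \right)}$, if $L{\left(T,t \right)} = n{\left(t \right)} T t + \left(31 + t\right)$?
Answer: $-272628$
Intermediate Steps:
$U{\left(u \right)} = -5 + u^{3}$ ($U{\left(u \right)} = u^{2} u - 5 = u^{3} - 5 = -5 + u^{3}$)
$L{\left(T,t \right)} = 31 + t + T t^{2}$ ($L{\left(T,t \right)} = t T t + \left(31 + t\right) = T t t + \left(31 + t\right) = T t^{2} + \left(31 + t\right) = 31 + t + T t^{2}$)
$r{\left(p,x \right)} = 2 p$
$\left(r{\left(-108,U{\left(12 \right)} \right)} - 11017\right) + L{\left(-60,-66 \right)} = \left(2 \left(-108\right) - 11017\right) - \left(35 + 261360\right) = \left(-216 - 11017\right) - 261395 = -11233 - 261395 = -272628$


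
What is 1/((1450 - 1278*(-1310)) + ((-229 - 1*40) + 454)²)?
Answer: 1/1709855 ≈ 5.8485e-7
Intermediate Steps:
1/((1450 - 1278*(-1310)) + ((-229 - 1*40) + 454)²) = 1/((1450 + 1674180) + ((-229 - 40) + 454)²) = 1/(1675630 + (-269 + 454)²) = 1/(1675630 + 185²) = 1/(1675630 + 34225) = 1/1709855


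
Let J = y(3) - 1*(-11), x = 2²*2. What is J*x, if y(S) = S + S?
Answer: 136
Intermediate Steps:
y(S) = 2*S
x = 8 (x = 4*2 = 8)
J = 17 (J = 2*3 - 1*(-11) = 6 + 11 = 17)
J*x = 17*8 = 136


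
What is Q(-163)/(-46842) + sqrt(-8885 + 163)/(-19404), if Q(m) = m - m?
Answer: -I*sqrt(178)/2772 ≈ -0.004813*I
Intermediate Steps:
Q(m) = 0
Q(-163)/(-46842) + sqrt(-8885 + 163)/(-19404) = 0/(-46842) + sqrt(-8885 + 163)/(-19404) = 0*(-1/46842) + sqrt(-8722)*(-1/19404) = 0 + (7*I*sqrt(178))*(-1/19404) = 0 - I*sqrt(178)/2772 = -I*sqrt(178)/2772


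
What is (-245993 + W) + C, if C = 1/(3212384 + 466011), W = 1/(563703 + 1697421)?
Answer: -2045999353974628621/8317307215980 ≈ -2.4599e+5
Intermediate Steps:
W = 1/2261124 ≈ 4.4226e-7
C = 1/3678395 ≈ 2.7186e-7
(-245993 + W) + C = (-245993 + 1/2261124) + 1/3678395 = -556220676131/2261124 + 1/3678395 = -2045999353974628621/8317307215980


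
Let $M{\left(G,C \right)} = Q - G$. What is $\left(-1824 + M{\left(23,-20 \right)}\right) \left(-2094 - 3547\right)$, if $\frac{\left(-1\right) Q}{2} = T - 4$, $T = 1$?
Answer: $10385081$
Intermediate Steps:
$Q = 6$ ($Q = - 2 \left(1 - 4\right) = \left(-2\right) \left(-3\right) = 6$)
$M{\left(G,C \right)} = 6 - G$
$\left(-1824 + M{\left(23,-20 \right)}\right) \left(-2094 - 3547\right) = \left(-1824 + \left(6 - 23\right)\right) \left(-2094 - 3547\right) = \left(-1824 + \left(6 - 23\right)\right) \left(-5641\right) = \left(-1824 - 17\right) \left(-5641\right) = \left(-1841\right) \left(-5641\right) = 10385081$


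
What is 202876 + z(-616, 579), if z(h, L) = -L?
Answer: 202297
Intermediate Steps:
202876 + z(-616, 579) = 202876 - 1*579 = 202876 - 579 = 202297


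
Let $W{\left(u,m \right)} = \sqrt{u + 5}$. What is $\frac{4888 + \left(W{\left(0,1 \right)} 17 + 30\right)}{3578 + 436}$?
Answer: $\frac{2459}{2007} + \frac{17 \sqrt{5}}{4014} \approx 1.2347$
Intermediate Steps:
$W{\left(u,m \right)} = \sqrt{5 + u}$
$\frac{4888 + \left(W{\left(0,1 \right)} 17 + 30\right)}{3578 + 436} = \frac{4888 + \left(\sqrt{5 + 0} \cdot 17 + 30\right)}{3578 + 436} = \frac{4888 + \left(\sqrt{5} \cdot 17 + 30\right)}{4014} = \left(4888 + \left(17 \sqrt{5} + 30\right)\right) \frac{1}{4014} = \left(4888 + \left(30 + 17 \sqrt{5}\right)\right) \frac{1}{4014} = \left(4918 + 17 \sqrt{5}\right) \frac{1}{4014} = \frac{2459}{2007} + \frac{17 \sqrt{5}}{4014}$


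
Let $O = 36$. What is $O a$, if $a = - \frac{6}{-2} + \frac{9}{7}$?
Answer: $\frac{1080}{7} \approx 154.29$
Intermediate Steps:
$a = \frac{30}{7}$ ($a = \left(-6\right) \left(- \frac{1}{2}\right) + 9 \cdot \frac{1}{7} = 3 + \frac{9}{7} = \frac{30}{7} \approx 4.2857$)
$O a = 36 \cdot \frac{30}{7} = \frac{1080}{7}$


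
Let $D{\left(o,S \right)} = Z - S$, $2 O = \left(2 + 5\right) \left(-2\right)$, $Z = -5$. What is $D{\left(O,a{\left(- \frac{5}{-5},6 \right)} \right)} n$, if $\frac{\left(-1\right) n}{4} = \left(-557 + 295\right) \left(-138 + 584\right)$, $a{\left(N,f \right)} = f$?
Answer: $-5141488$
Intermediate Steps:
$O = -7$ ($O = \frac{\left(2 + 5\right) \left(-2\right)}{2} = \frac{7 \left(-2\right)}{2} = \frac{1}{2} \left(-14\right) = -7$)
$n = 467408$ ($n = - 4 \left(-557 + 295\right) \left(-138 + 584\right) = - 4 \left(\left(-262\right) 446\right) = \left(-4\right) \left(-116852\right) = 467408$)
$D{\left(o,S \right)} = -5 - S$
$D{\left(O,a{\left(- \frac{5}{-5},6 \right)} \right)} n = \left(-5 - 6\right) 467408 = \left(-11\right) 467408 = -5141488$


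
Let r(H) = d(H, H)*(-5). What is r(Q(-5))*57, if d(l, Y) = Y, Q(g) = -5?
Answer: 1425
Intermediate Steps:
r(H) = -5*H (r(H) = H*(-5) = -5*H)
r(Q(-5))*57 = -5*(-5)*57 = 25*57 = 1425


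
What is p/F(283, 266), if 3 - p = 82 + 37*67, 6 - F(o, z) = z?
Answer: 1279/130 ≈ 9.8385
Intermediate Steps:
F(o, z) = 6 - z
p = -2558 (p = 3 - (82 + 37*67) = 3 - (82 + 2479) = 3 - 1*2561 = 3 - 2561 = -2558)
p/F(283, 266) = -2558/(6 - 1*266) = -2558/(6 - 266) = -2558/(-260) = -2558*(-1/260) = 1279/130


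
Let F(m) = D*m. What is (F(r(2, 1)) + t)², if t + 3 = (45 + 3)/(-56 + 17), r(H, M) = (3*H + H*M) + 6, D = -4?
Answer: 613089/169 ≈ 3627.7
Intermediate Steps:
r(H, M) = 6 + 3*H + H*M
F(m) = -4*m
t = -55/13 (t = -3 + (45 + 3)/(-56 + 17) = -3 + 48/(-39) = -3 + 48*(-1/39) = -3 - 16/13 = -55/13 ≈ -4.2308)
(F(r(2, 1)) + t)² = (-4*(6 + 3*2 + 2*1) - 55/13)² = (-4*(6 + 6 + 2) - 55/13)² = (-4*14 - 55/13)² = (-56 - 55/13)² = (-783/13)² = 613089/169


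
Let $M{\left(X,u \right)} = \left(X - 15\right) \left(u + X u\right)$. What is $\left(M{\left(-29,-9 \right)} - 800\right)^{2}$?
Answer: $141324544$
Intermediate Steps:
$M{\left(X,u \right)} = \left(-15 + X\right) \left(u + X u\right)$
$\left(M{\left(-29,-9 \right)} - 800\right)^{2} = \left(- 9 \left(-15 + \left(-29\right)^{2} - -406\right) - 800\right)^{2} = \left(- 9 \left(-15 + 841 + 406\right) - 800\right)^{2} = \left(\left(-9\right) 1232 - 800\right)^{2} = \left(-11088 - 800\right)^{2} = \left(-11888\right)^{2} = 141324544$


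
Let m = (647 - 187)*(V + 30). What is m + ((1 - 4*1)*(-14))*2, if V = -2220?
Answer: -1007316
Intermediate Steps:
m = -1007400 (m = (647 - 187)*(-2220 + 30) = 460*(-2190) = -1007400)
m + ((1 - 4*1)*(-14))*2 = -1007400 + ((1 - 4*1)*(-14))*2 = -1007400 + ((1 - 4)*(-14))*2 = -1007400 - 3*(-14)*2 = -1007400 + 42*2 = -1007400 + 84 = -1007316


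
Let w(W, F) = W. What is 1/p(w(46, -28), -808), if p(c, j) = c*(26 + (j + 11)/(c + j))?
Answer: 381/474007 ≈ 0.00080379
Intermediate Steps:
p(c, j) = c*(26 + (11 + j)/(c + j))
1/p(w(46, -28), -808) = 1/(46*(11 + 26*46 + 27*(-808))/(46 - 808)) = 1/(46*(11 + 1196 - 21816)/(-762)) = 1/(46*(-1/762)*(-20609)) = 1/(474007/381) = 381/474007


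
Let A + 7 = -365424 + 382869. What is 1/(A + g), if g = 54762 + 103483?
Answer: 1/175683 ≈ 5.6921e-6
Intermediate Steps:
g = 158245
A = 17438 (A = -7 + (-365424 + 382869) = -7 + 17445 = 17438)
1/(A + g) = 1/(17438 + 158245) = 1/175683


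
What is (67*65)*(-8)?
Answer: -34840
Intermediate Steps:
(67*65)*(-8) = 4355*(-8) = -34840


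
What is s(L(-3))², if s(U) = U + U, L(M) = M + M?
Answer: 144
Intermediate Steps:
L(M) = 2*M
s(U) = 2*U
s(L(-3))² = (2*(2*(-3)))² = (2*(-6))² = (-12)² = 144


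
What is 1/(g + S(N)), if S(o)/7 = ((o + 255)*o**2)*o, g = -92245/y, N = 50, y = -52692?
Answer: 52692/14062177592245 ≈ 3.7471e-9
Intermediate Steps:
g = 92245/52692 (g = -92245/(-52692) = -92245*(-1/52692) = 92245/52692 ≈ 1.7506)
S(o) = 7*o**3*(255 + o) (S(o) = 7*(((o + 255)*o**2)*o) = 7*(((255 + o)*o**2)*o) = 7*((o**2*(255 + o))*o) = 7*(o**3*(255 + o)) = 7*o**3*(255 + o))
1/(g + S(N)) = 1/(92245/52692 + 7*50**3*(255 + 50)) = 1/(92245/52692 + 7*125000*305) = 1/(92245/52692 + 266875000) = 1/(14062177592245/52692) = 52692/14062177592245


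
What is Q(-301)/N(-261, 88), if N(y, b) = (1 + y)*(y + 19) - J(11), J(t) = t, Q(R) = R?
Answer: -1/209 ≈ -0.0047847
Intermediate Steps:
N(y, b) = -11 + (1 + y)*(19 + y) (N(y, b) = (1 + y)*(y + 19) - 1*11 = (1 + y)*(19 + y) - 11 = -11 + (1 + y)*(19 + y))
Q(-301)/N(-261, 88) = -301/(8 + (-261)**2 + 20*(-261)) = -301/(8 + 68121 - 5220) = -301/62909 = -301*1/62909 = -1/209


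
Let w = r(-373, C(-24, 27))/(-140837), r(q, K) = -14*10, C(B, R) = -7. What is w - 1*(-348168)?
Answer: 49034936756/140837 ≈ 3.4817e+5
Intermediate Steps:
r(q, K) = -140
w = 140/140837 (w = -140/(-140837) = -140*(-1/140837) = 140/140837 ≈ 0.00099406)
w - 1*(-348168) = 140/140837 - 1*(-348168) = 140/140837 + 348168 = 49034936756/140837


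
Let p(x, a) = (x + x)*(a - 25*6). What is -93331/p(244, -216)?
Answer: 93331/178608 ≈ 0.52255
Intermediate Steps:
p(x, a) = 2*x*(-150 + a) (p(x, a) = (2*x)*(a - 150) = (2*x)*(-150 + a) = 2*x*(-150 + a))
-93331/p(244, -216) = -93331*1/(488*(-150 - 216)) = -93331/(2*244*(-366)) = -93331/(-178608) = -93331*(-1/178608) = 93331/178608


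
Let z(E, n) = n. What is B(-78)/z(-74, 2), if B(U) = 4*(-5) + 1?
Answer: -19/2 ≈ -9.5000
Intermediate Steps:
B(U) = -19 (B(U) = -20 + 1 = -19)
B(-78)/z(-74, 2) = -19/2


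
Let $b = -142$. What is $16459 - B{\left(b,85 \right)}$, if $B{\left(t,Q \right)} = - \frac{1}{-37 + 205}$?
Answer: $\frac{2765113}{168} \approx 16459.0$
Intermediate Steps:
$B{\left(t,Q \right)} = - \frac{1}{168}$
$16459 - B{\left(b,85 \right)} = 16459 - - \frac{1}{168} = 16459 + \frac{1}{168} = \frac{2765113}{168}$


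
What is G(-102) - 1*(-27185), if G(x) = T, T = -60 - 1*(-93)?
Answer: 27218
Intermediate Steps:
T = 33 (T = -60 + 93 = 33)
G(x) = 33
G(-102) - 1*(-27185) = 33 - 1*(-27185) = 33 + 27185 = 27218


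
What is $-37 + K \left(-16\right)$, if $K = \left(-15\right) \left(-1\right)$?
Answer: $-277$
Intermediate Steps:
$K = 15$
$-37 + K \left(-16\right) = -37 + 15 \left(-16\right) = -37 - 240 = -277$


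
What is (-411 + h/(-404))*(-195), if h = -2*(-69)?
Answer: 16202745/202 ≈ 80212.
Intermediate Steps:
h = 138
(-411 + h/(-404))*(-195) = (-411 + 138/(-404))*(-195) = (-411 + 138*(-1/404))*(-195) = (-411 - 69/202)*(-195) = -83091/202*(-195) = 16202745/202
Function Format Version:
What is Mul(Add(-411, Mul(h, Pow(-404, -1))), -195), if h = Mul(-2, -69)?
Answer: Rational(16202745, 202) ≈ 80212.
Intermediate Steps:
h = 138
Mul(Add(-411, Mul(h, Pow(-404, -1))), -195) = Mul(Add(-411, Mul(138, Pow(-404, -1))), -195) = Mul(Add(-411, Mul(138, Rational(-1, 404))), -195) = Mul(Add(-411, Rational(-69, 202)), -195) = Mul(Rational(-83091, 202), -195) = Rational(16202745, 202)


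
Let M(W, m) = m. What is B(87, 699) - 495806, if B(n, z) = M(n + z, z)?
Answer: -495107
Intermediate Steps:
B(n, z) = z
B(87, 699) - 495806 = 699 - 495806 = -495107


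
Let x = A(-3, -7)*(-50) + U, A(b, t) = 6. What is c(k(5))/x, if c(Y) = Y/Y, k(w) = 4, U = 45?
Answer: -1/255 ≈ -0.0039216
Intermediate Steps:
x = -255 (x = 6*(-50) + 45 = -300 + 45 = -255)
c(Y) = 1
c(k(5))/x = 1/(-255) = 1*(-1/255) = -1/255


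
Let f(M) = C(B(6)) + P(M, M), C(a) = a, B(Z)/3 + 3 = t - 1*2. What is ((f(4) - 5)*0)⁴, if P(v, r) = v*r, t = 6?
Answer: 0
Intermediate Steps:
P(v, r) = r*v
B(Z) = 3 (B(Z) = -9 + 3*(6 - 1*2) = -9 + 3*(6 - 2) = -9 + 3*4 = -9 + 12 = 3)
f(M) = 3 + M² (f(M) = 3 + M*M = 3 + M²)
((f(4) - 5)*0)⁴ = (((3 + 4²) - 5)*0)⁴ = (((3 + 16) - 5)*0)⁴ = ((19 - 5)*0)⁴ = (14*0)⁴ = 0⁴ = 0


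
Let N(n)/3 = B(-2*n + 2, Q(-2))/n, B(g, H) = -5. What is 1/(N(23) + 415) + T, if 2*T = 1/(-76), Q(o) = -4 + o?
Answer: -3017/724280 ≈ -0.0041655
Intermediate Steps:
N(n) = -15/n (N(n) = 3*(-5/n) = -15/n)
T = -1/152 (T = (1/2)/(-76) = (1/2)*(-1/76) = -1/152 ≈ -0.0065789)
1/(N(23) + 415) + T = 1/(-15/23 + 415) - 1/152 = 1/(9530/23) - 1/152 = 23/9530 - 1/152 = -3017/724280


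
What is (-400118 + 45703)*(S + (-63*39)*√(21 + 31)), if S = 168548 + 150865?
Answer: -113204758395 + 1741595310*√13 ≈ -1.0693e+11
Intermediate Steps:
S = 319413
(-400118 + 45703)*(S + (-63*39)*√(21 + 31)) = (-400118 + 45703)*(319413 + (-63*39)*√(21 + 31)) = -354415*(319413 - 4914*√13) = -113204758395 + 1741595310*√13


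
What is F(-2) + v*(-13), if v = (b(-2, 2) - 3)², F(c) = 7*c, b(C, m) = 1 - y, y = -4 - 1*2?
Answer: -222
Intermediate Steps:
y = -6 (y = -4 - 2 = -6)
b(C, m) = 7 (b(C, m) = 1 - 1*(-6) = 1 + 6 = 7)
v = 16 (v = (7 - 3)² = 4² = 16)
F(-2) + v*(-13) = 7*(-2) + 16*(-13) = -14 - 208 = -222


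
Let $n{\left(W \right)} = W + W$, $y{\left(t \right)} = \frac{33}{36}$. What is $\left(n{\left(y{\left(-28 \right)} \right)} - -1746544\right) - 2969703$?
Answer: $- \frac{7338943}{6} \approx -1.2232 \cdot 10^{6}$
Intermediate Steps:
$y{\left(t \right)} = \frac{11}{12}$ ($y{\left(t \right)} = 33 \cdot \frac{1}{36} = \frac{11}{12}$)
$n{\left(W \right)} = 2 W$
$\left(n{\left(y{\left(-28 \right)} \right)} - -1746544\right) - 2969703 = \left(2 \cdot \frac{11}{12} - -1746544\right) - 2969703 = \left(\frac{11}{6} + 1746544\right) - 2969703 = \frac{10479275}{6} - 2969703 = - \frac{7338943}{6}$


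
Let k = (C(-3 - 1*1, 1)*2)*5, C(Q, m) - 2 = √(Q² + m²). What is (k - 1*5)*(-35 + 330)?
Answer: 4425 + 2950*√17 ≈ 16588.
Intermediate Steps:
C(Q, m) = 2 + √(Q² + m²)
k = 20 + 10*√17 (k = ((2 + √((-3 - 1*1)² + 1²))*2)*5 = ((2 + √((-3 - 1)² + 1))*2)*5 = ((2 + √((-4)² + 1))*2)*5 = ((2 + √(16 + 1))*2)*5 = ((2 + √17)*2)*5 = (4 + 2*√17)*5 = 20 + 10*√17 ≈ 61.231)
(k - 1*5)*(-35 + 330) = ((20 + 10*√17) - 1*5)*(-35 + 330) = ((20 + 10*√17) - 5)*295 = (15 + 10*√17)*295 = 4425 + 2950*√17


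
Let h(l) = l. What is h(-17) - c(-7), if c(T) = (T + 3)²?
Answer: -33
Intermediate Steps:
c(T) = (3 + T)²
h(-17) - c(-7) = -17 - (3 - 7)² = -17 - 1*(-4)² = -17 - 1*16 = -17 - 16 = -33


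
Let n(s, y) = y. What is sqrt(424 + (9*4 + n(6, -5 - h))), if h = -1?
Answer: 2*sqrt(114) ≈ 21.354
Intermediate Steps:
sqrt(424 + (9*4 + n(6, -5 - h))) = sqrt(424 + (9*4 + (-5 - 1*(-1)))) = sqrt(424 + (36 + (-5 + 1))) = sqrt(424 + (36 - 4)) = sqrt(424 + 32) = sqrt(456) = 2*sqrt(114)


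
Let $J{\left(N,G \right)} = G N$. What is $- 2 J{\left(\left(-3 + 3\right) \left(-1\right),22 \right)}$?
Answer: $0$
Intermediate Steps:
$- 2 J{\left(\left(-3 + 3\right) \left(-1\right),22 \right)} = - 2 \cdot 22 \left(-3 + 3\right) \left(-1\right) = - 2 \cdot 22 \cdot 0 \left(-1\right) = - 2 \cdot 22 \cdot 0 = \left(-2\right) 0 = 0$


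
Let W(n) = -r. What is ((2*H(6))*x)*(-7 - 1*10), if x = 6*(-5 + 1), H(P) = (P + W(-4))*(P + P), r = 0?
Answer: 58752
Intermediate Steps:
W(n) = 0 (W(n) = -1*0 = 0)
H(P) = 2*P² (H(P) = (P + 0)*(P + P) = P*(2*P) = 2*P²)
x = -24 (x = 6*(-4) = -24)
((2*H(6))*x)*(-7 - 1*10) = ((2*(2*6²))*(-24))*(-7 - 1*10) = ((2*(2*36))*(-24))*(-7 - 10) = ((2*72)*(-24))*(-17) = (144*(-24))*(-17) = -3456*(-17) = 58752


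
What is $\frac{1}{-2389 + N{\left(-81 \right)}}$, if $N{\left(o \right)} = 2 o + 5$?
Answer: $- \frac{1}{2546} \approx -0.00039277$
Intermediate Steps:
$N{\left(o \right)} = 5 + 2 o$
$\frac{1}{-2389 + N{\left(-81 \right)}} = \frac{1}{-2389 + \left(5 + 2 \left(-81\right)\right)} = \frac{1}{-2389 + \left(5 - 162\right)} = \frac{1}{-2389 - 157} = \frac{1}{-2546} = - \frac{1}{2546}$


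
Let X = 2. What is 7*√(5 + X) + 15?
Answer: 15 + 7*√7 ≈ 33.520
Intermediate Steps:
7*√(5 + X) + 15 = 7*√(5 + 2) + 15 = 7*√7 + 15 = 15 + 7*√7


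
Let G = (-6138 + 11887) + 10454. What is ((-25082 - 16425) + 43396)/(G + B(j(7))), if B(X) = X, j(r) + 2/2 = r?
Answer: 1889/16209 ≈ 0.11654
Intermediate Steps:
j(r) = -1 + r
G = 16203 (G = 5749 + 10454 = 16203)
((-25082 - 16425) + 43396)/(G + B(j(7))) = ((-25082 - 16425) + 43396)/(16203 + (-1 + 7)) = (-41507 + 43396)/(16203 + 6) = 1889/16209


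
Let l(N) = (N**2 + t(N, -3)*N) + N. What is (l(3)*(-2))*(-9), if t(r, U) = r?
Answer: 378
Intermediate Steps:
l(N) = N + 2*N**2 (l(N) = (N**2 + N*N) + N = (N**2 + N**2) + N = 2*N**2 + N = N + 2*N**2)
(l(3)*(-2))*(-9) = ((3*(1 + 2*3))*(-2))*(-9) = ((3*(1 + 6))*(-2))*(-9) = ((3*7)*(-2))*(-9) = (21*(-2))*(-9) = -42*(-9) = 378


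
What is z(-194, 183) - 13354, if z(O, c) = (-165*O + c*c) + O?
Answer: 51951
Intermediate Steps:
z(O, c) = c² - 164*O (z(O, c) = (-165*O + c²) + O = (c² - 165*O) + O = c² - 164*O)
z(-194, 183) - 13354 = (183² - 164*(-194)) - 13354 = (33489 + 31816) - 13354 = 65305 - 13354 = 51951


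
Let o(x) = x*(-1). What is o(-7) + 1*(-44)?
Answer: -37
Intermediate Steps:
o(x) = -x
o(-7) + 1*(-44) = -1*(-7) + 1*(-44) = 7 - 44 = -37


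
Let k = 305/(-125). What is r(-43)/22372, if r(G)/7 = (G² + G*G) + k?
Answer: 92389/79900 ≈ 1.1563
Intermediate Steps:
k = -61/25 (k = 305*(-1/125) = -61/25 ≈ -2.4400)
r(G) = -427/25 + 14*G² (r(G) = 7*((G² + G*G) - 61/25) = 7*((G² + G²) - 61/25) = 7*(2*G² - 61/25) = 7*(-61/25 + 2*G²) = -427/25 + 14*G²)
r(-43)/22372 = (-427/25 + 14*(-43)²)/22372 = (-427/25 + 14*1849)*(1/22372) = (-427/25 + 25886)*(1/22372) = (646723/25)*(1/22372) = 92389/79900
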